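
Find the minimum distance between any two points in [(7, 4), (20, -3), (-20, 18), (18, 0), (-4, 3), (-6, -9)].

Computing all pairwise distances among 6 points:

d((7, 4), (20, -3)) = 14.7648
d((7, 4), (-20, 18)) = 30.4138
d((7, 4), (18, 0)) = 11.7047
d((7, 4), (-4, 3)) = 11.0454
d((7, 4), (-6, -9)) = 18.3848
d((20, -3), (-20, 18)) = 45.1774
d((20, -3), (18, 0)) = 3.6056 <-- minimum
d((20, -3), (-4, 3)) = 24.7386
d((20, -3), (-6, -9)) = 26.6833
d((-20, 18), (18, 0)) = 42.0476
d((-20, 18), (-4, 3)) = 21.9317
d((-20, 18), (-6, -9)) = 30.4138
d((18, 0), (-4, 3)) = 22.2036
d((18, 0), (-6, -9)) = 25.632
d((-4, 3), (-6, -9)) = 12.1655

Closest pair: (20, -3) and (18, 0) with distance 3.6056

The closest pair is (20, -3) and (18, 0) with Euclidean distance 3.6056. For 6 points, brute-force pairwise comparison is shown above. For large n, the divide-and-conquer algorithm (sort by x, recurse on halves, check the dividing strip) achieves O(n log n).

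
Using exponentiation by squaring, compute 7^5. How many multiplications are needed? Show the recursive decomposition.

Computing 7^5 by squaring (build up from 7^1; each line after the first costs one multiplication):

7^1 = 7
7^2 = (7^1)^2 = 7^2 = 49
7^4 = (7^2)^2 = 49^2 = 2401
7^5 = 7 * 7^4 = 7 * 2401 = 16807

Result: 16807
Multiplications needed: 3 (3 lines after 7^1)

7^5 = 16807. Using exponentiation by squaring, this requires 3 multiplications. The key idea: if the exponent is even, square the half-power; if odd, multiply by the base once.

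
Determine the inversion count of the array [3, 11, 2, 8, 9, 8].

Finding inversions in [3, 11, 2, 8, 9, 8]:

(0, 2): arr[0]=3 > arr[2]=2
(1, 2): arr[1]=11 > arr[2]=2
(1, 3): arr[1]=11 > arr[3]=8
(1, 4): arr[1]=11 > arr[4]=9
(1, 5): arr[1]=11 > arr[5]=8
(4, 5): arr[4]=9 > arr[5]=8

Total inversions: 6

The array has 6 inversion(s): (0,2), (1,2), (1,3), (1,4), (1,5), (4,5). Each pair (i,j) satisfies i < j and arr[i] > arr[j].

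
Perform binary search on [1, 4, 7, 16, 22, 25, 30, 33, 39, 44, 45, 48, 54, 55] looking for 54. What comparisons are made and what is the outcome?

Binary search for 54 in [1, 4, 7, 16, 22, 25, 30, 33, 39, 44, 45, 48, 54, 55]:

lo=0, hi=13, mid=6, arr[mid]=30 -> 30 < 54, search right half
lo=7, hi=13, mid=10, arr[mid]=45 -> 45 < 54, search right half
lo=11, hi=13, mid=12, arr[mid]=54 -> Found target at index 12!

Binary search finds 54 at index 12 after 3 comparisons. The search repeatedly halves the search space by comparing with the middle element.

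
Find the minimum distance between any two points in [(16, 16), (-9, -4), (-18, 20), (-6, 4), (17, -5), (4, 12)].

Computing all pairwise distances among 6 points:

d((16, 16), (-9, -4)) = 32.0156
d((16, 16), (-18, 20)) = 34.2345
d((16, 16), (-6, 4)) = 25.0599
d((16, 16), (17, -5)) = 21.0238
d((16, 16), (4, 12)) = 12.6491
d((-9, -4), (-18, 20)) = 25.632
d((-9, -4), (-6, 4)) = 8.544 <-- minimum
d((-9, -4), (17, -5)) = 26.0192
d((-9, -4), (4, 12)) = 20.6155
d((-18, 20), (-6, 4)) = 20.0
d((-18, 20), (17, -5)) = 43.0116
d((-18, 20), (4, 12)) = 23.4094
d((-6, 4), (17, -5)) = 24.6982
d((-6, 4), (4, 12)) = 12.8062
d((17, -5), (4, 12)) = 21.4009

Closest pair: (-9, -4) and (-6, 4) with distance 8.544

The closest pair is (-9, -4) and (-6, 4) with Euclidean distance 8.544. For 6 points, brute-force pairwise comparison is shown above. For large n, the divide-and-conquer algorithm (sort by x, recurse on halves, check the dividing strip) achieves O(n log n).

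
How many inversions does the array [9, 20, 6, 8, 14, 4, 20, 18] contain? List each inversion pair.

Finding inversions in [9, 20, 6, 8, 14, 4, 20, 18]:

(0, 2): arr[0]=9 > arr[2]=6
(0, 3): arr[0]=9 > arr[3]=8
(0, 5): arr[0]=9 > arr[5]=4
(1, 2): arr[1]=20 > arr[2]=6
(1, 3): arr[1]=20 > arr[3]=8
(1, 4): arr[1]=20 > arr[4]=14
(1, 5): arr[1]=20 > arr[5]=4
(1, 7): arr[1]=20 > arr[7]=18
(2, 5): arr[2]=6 > arr[5]=4
(3, 5): arr[3]=8 > arr[5]=4
(4, 5): arr[4]=14 > arr[5]=4
(6, 7): arr[6]=20 > arr[7]=18

Total inversions: 12

The array has 12 inversion(s): (0,2), (0,3), (0,5), (1,2), (1,3), (1,4), (1,5), (1,7), (2,5), (3,5), (4,5), (6,7). Each pair (i,j) satisfies i < j and arr[i] > arr[j].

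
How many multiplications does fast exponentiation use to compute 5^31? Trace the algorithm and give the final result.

Computing 5^31 by squaring (build up from 5^1; each line after the first costs one multiplication):

5^1 = 5
5^2 = (5^1)^2 = 5^2 = 25
5^3 = 5 * 5^2 = 5 * 25 = 125
5^6 = (5^3)^2 = 125^2 = 15625
5^7 = 5 * 5^6 = 5 * 15625 = 78125
5^14 = (5^7)^2 = 78125^2 = 6103515625
5^15 = 5 * 5^14 = 5 * 6103515625 = 30517578125
5^30 = (5^15)^2 = 30517578125^2 = 931322574615478515625
5^31 = 5 * 5^30 = 5 * 931322574615478515625 = 4656612873077392578125

Result: 4656612873077392578125
Multiplications needed: 8 (8 lines after 5^1)

5^31 = 4656612873077392578125. Using exponentiation by squaring, this requires 8 multiplications. The key idea: if the exponent is even, square the half-power; if odd, multiply by the base once.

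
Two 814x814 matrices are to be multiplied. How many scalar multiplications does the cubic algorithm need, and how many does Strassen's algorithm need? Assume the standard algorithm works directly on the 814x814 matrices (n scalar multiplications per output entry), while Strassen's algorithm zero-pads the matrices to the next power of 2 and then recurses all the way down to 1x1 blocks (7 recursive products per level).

Matrix multiplication for 814x814 matrices:

Strassen's algorithm requires power-of-2 dimensions. Pad 814x814 to 1024x1024 (next power of 2).

Standard algorithm: 814^3 = 539353144 multiplications
Strassen's algorithm: 7^(log2(1024)) = 7^10 = 282475249 multiplications
Savings: 539353144 - 282475249 = 256877895 multiplications

Standard: 539353144 multiplications (814^3). Strassen: 282475249 multiplications (7^10, after padding to 1024x1024). Strassen reduces 8 recursive multiplications to 7 at each level.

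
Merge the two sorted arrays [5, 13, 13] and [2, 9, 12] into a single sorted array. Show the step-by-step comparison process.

Merging process:

Compare 5 vs 2: take 2 from right. Merged: [2]
Compare 5 vs 9: take 5 from left. Merged: [2, 5]
Compare 13 vs 9: take 9 from right. Merged: [2, 5, 9]
Compare 13 vs 12: take 12 from right. Merged: [2, 5, 9, 12]
Append remaining from left: [13, 13]. Merged: [2, 5, 9, 12, 13, 13]

Final merged array: [2, 5, 9, 12, 13, 13]
Total comparisons: 4

The merged array is [2, 5, 9, 12, 13, 13], requiring 4 comparisons. The merge step runs in O(n) time where n is the total number of elements.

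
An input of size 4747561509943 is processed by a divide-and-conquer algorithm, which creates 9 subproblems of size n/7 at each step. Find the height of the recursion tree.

For divide and conquer with division factor 7:

Problem sizes at each level:
Level 0: 4747561509943
Level 1: 678223072849
Level 2: 96889010407
Level 3: 13841287201
Level 4: 1977326743
Level 5: 282475249
Level 6: 40353607
Level 7: 5764801
Level 8: 823543
Level 9: 117649
Level 10: 16807
Level 11: 2401
Level 12: 343
Level 13: 49
Level 14: 7
Level 15: 1

The root is level 0 and the size-1 base case is level 15 (the tree spans levels 0 through 15, i.e. 16 levels counting the root), so the depth is the number of divisions: log_7(4747561509943) = 15

The recursion tree depth is log_7(4747561509943) = 15. At each level, the problem size is divided by 7, so it takes 15 divisions to reduce to a base case of size 1. The algorithm makes 9 recursive calls at each level.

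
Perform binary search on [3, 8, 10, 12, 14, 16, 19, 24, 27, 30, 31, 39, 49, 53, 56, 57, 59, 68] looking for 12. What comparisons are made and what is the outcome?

Binary search for 12 in [3, 8, 10, 12, 14, 16, 19, 24, 27, 30, 31, 39, 49, 53, 56, 57, 59, 68]:

lo=0, hi=17, mid=8, arr[mid]=27 -> 27 > 12, search left half
lo=0, hi=7, mid=3, arr[mid]=12 -> Found target at index 3!

Binary search finds 12 at index 3 after 2 comparisons. The search repeatedly halves the search space by comparing with the middle element.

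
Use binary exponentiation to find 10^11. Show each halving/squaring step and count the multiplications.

Computing 10^11 by squaring (build up from 10^1; each line after the first costs one multiplication):

10^1 = 10
10^2 = (10^1)^2 = 10^2 = 100
10^4 = (10^2)^2 = 100^2 = 10000
10^5 = 10 * 10^4 = 10 * 10000 = 100000
10^10 = (10^5)^2 = 100000^2 = 10000000000
10^11 = 10 * 10^10 = 10 * 10000000000 = 100000000000

Result: 100000000000
Multiplications needed: 5 (5 lines after 10^1)

10^11 = 100000000000. Using exponentiation by squaring, this requires 5 multiplications. The key idea: if the exponent is even, square the half-power; if odd, multiply by the base once.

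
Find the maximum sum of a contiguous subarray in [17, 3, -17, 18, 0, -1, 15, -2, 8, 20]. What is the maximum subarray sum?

Using Kadane's algorithm on [17, 3, -17, 18, 0, -1, 15, -2, 8, 20]:

Scanning through the array:
Position 1 (value 3): max_ending_here = 20, max_so_far = 20
Position 2 (value -17): max_ending_here = 3, max_so_far = 20
Position 3 (value 18): max_ending_here = 21, max_so_far = 21
Position 4 (value 0): max_ending_here = 21, max_so_far = 21
Position 5 (value -1): max_ending_here = 20, max_so_far = 21
Position 6 (value 15): max_ending_here = 35, max_so_far = 35
Position 7 (value -2): max_ending_here = 33, max_so_far = 35
Position 8 (value 8): max_ending_here = 41, max_so_far = 41
Position 9 (value 20): max_ending_here = 61, max_so_far = 61

Maximum subarray: [17, 3, -17, 18, 0, -1, 15, -2, 8, 20]
Maximum sum: 61

The maximum subarray is [17, 3, -17, 18, 0, -1, 15, -2, 8, 20] with sum 61. This subarray runs from index 0 to index 9.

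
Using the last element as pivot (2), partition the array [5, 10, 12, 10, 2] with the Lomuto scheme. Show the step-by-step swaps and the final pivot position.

Lomuto partition with pivot = 2:

Initial array: [5, 10, 12, 10, 2]

arr[0]=5 > 2: no swap
arr[1]=10 > 2: no swap
arr[2]=12 > 2: no swap
arr[3]=10 > 2: no swap

Place pivot at position 0: [2, 10, 12, 10, 5]
Pivot position: 0

After partitioning with pivot 2, the array becomes [2, 10, 12, 10, 5]. The pivot is placed at index 0. All elements to the left of the pivot are <= 2, and all elements to the right are > 2.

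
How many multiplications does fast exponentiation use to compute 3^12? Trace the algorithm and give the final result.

Computing 3^12 by squaring (build up from 3^1; each line after the first costs one multiplication):

3^1 = 3
3^2 = (3^1)^2 = 3^2 = 9
3^3 = 3 * 3^2 = 3 * 9 = 27
3^6 = (3^3)^2 = 27^2 = 729
3^12 = (3^6)^2 = 729^2 = 531441

Result: 531441
Multiplications needed: 4 (4 lines after 3^1)

3^12 = 531441. Using exponentiation by squaring, this requires 4 multiplications. The key idea: if the exponent is even, square the half-power; if odd, multiply by the base once.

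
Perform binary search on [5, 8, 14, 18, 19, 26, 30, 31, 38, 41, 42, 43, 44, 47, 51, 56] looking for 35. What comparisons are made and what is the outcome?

Binary search for 35 in [5, 8, 14, 18, 19, 26, 30, 31, 38, 41, 42, 43, 44, 47, 51, 56]:

lo=0, hi=15, mid=7, arr[mid]=31 -> 31 < 35, search right half
lo=8, hi=15, mid=11, arr[mid]=43 -> 43 > 35, search left half
lo=8, hi=10, mid=9, arr[mid]=41 -> 41 > 35, search left half
lo=8, hi=8, mid=8, arr[mid]=38 -> 38 > 35, search left half
lo=8 > hi=7, target 35 not found

Binary search determines that 35 is not in the array after 4 comparisons. The search space was exhausted without finding the target.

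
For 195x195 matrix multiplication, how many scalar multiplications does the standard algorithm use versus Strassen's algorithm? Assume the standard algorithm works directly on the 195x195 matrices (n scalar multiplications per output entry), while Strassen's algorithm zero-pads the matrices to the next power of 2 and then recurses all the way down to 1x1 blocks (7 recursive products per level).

Matrix multiplication for 195x195 matrices:

Strassen's algorithm requires power-of-2 dimensions. Pad 195x195 to 256x256 (next power of 2).

Standard algorithm: 195^3 = 7414875 multiplications
Strassen's algorithm: 7^(log2(256)) = 7^8 = 5764801 multiplications
Savings: 7414875 - 5764801 = 1650074 multiplications

Standard: 7414875 multiplications (195^3). Strassen: 5764801 multiplications (7^8, after padding to 256x256). Strassen reduces 8 recursive multiplications to 7 at each level.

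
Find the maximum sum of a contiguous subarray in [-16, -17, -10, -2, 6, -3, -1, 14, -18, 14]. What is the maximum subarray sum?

Using Kadane's algorithm on [-16, -17, -10, -2, 6, -3, -1, 14, -18, 14]:

Scanning through the array:
Position 1 (value -17): max_ending_here = -17, max_so_far = -16
Position 2 (value -10): max_ending_here = -10, max_so_far = -10
Position 3 (value -2): max_ending_here = -2, max_so_far = -2
Position 4 (value 6): max_ending_here = 6, max_so_far = 6
Position 5 (value -3): max_ending_here = 3, max_so_far = 6
Position 6 (value -1): max_ending_here = 2, max_so_far = 6
Position 7 (value 14): max_ending_here = 16, max_so_far = 16
Position 8 (value -18): max_ending_here = -2, max_so_far = 16
Position 9 (value 14): max_ending_here = 14, max_so_far = 16

Maximum subarray: [6, -3, -1, 14]
Maximum sum: 16

The maximum subarray is [6, -3, -1, 14] with sum 16. This subarray runs from index 4 to index 7.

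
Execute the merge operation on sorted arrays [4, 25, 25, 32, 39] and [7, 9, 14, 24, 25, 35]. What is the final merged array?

Merging process:

Compare 4 vs 7: take 4 from left. Merged: [4]
Compare 25 vs 7: take 7 from right. Merged: [4, 7]
Compare 25 vs 9: take 9 from right. Merged: [4, 7, 9]
Compare 25 vs 14: take 14 from right. Merged: [4, 7, 9, 14]
Compare 25 vs 24: take 24 from right. Merged: [4, 7, 9, 14, 24]
Compare 25 vs 25: take 25 from left. Merged: [4, 7, 9, 14, 24, 25]
Compare 25 vs 25: take 25 from left. Merged: [4, 7, 9, 14, 24, 25, 25]
Compare 32 vs 25: take 25 from right. Merged: [4, 7, 9, 14, 24, 25, 25, 25]
Compare 32 vs 35: take 32 from left. Merged: [4, 7, 9, 14, 24, 25, 25, 25, 32]
Compare 39 vs 35: take 35 from right. Merged: [4, 7, 9, 14, 24, 25, 25, 25, 32, 35]
Append remaining from left: [39]. Merged: [4, 7, 9, 14, 24, 25, 25, 25, 32, 35, 39]

Final merged array: [4, 7, 9, 14, 24, 25, 25, 25, 32, 35, 39]
Total comparisons: 10

The merged array is [4, 7, 9, 14, 24, 25, 25, 25, 32, 35, 39], requiring 10 comparisons. The merge step runs in O(n) time where n is the total number of elements.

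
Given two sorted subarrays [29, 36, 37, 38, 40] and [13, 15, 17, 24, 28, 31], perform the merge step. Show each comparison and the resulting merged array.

Merging process:

Compare 29 vs 13: take 13 from right. Merged: [13]
Compare 29 vs 15: take 15 from right. Merged: [13, 15]
Compare 29 vs 17: take 17 from right. Merged: [13, 15, 17]
Compare 29 vs 24: take 24 from right. Merged: [13, 15, 17, 24]
Compare 29 vs 28: take 28 from right. Merged: [13, 15, 17, 24, 28]
Compare 29 vs 31: take 29 from left. Merged: [13, 15, 17, 24, 28, 29]
Compare 36 vs 31: take 31 from right. Merged: [13, 15, 17, 24, 28, 29, 31]
Append remaining from left: [36, 37, 38, 40]. Merged: [13, 15, 17, 24, 28, 29, 31, 36, 37, 38, 40]

Final merged array: [13, 15, 17, 24, 28, 29, 31, 36, 37, 38, 40]
Total comparisons: 7

The merged array is [13, 15, 17, 24, 28, 29, 31, 36, 37, 38, 40], requiring 7 comparisons. The merge step runs in O(n) time where n is the total number of elements.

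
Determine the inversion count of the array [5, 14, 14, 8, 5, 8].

Finding inversions in [5, 14, 14, 8, 5, 8]:

(1, 3): arr[1]=14 > arr[3]=8
(1, 4): arr[1]=14 > arr[4]=5
(1, 5): arr[1]=14 > arr[5]=8
(2, 3): arr[2]=14 > arr[3]=8
(2, 4): arr[2]=14 > arr[4]=5
(2, 5): arr[2]=14 > arr[5]=8
(3, 4): arr[3]=8 > arr[4]=5

Total inversions: 7

The array has 7 inversion(s): (1,3), (1,4), (1,5), (2,3), (2,4), (2,5), (3,4). Each pair (i,j) satisfies i < j and arr[i] > arr[j].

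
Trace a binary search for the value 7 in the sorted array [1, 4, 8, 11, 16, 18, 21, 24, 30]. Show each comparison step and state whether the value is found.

Binary search for 7 in [1, 4, 8, 11, 16, 18, 21, 24, 30]:

lo=0, hi=8, mid=4, arr[mid]=16 -> 16 > 7, search left half
lo=0, hi=3, mid=1, arr[mid]=4 -> 4 < 7, search right half
lo=2, hi=3, mid=2, arr[mid]=8 -> 8 > 7, search left half
lo=2 > hi=1, target 7 not found

Binary search determines that 7 is not in the array after 3 comparisons. The search space was exhausted without finding the target.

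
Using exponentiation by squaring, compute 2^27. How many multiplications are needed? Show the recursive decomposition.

Computing 2^27 by squaring (build up from 2^1; each line after the first costs one multiplication):

2^1 = 2
2^2 = (2^1)^2 = 2^2 = 4
2^3 = 2 * 2^2 = 2 * 4 = 8
2^6 = (2^3)^2 = 8^2 = 64
2^12 = (2^6)^2 = 64^2 = 4096
2^13 = 2 * 2^12 = 2 * 4096 = 8192
2^26 = (2^13)^2 = 8192^2 = 67108864
2^27 = 2 * 2^26 = 2 * 67108864 = 134217728

Result: 134217728
Multiplications needed: 7 (7 lines after 2^1)

2^27 = 134217728. Using exponentiation by squaring, this requires 7 multiplications. The key idea: if the exponent is even, square the half-power; if odd, multiply by the base once.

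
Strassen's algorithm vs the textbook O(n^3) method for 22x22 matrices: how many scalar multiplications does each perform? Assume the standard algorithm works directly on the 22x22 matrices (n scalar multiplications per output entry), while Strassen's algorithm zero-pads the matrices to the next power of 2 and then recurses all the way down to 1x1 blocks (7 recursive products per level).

Matrix multiplication for 22x22 matrices:

Strassen's algorithm requires power-of-2 dimensions. Pad 22x22 to 32x32 (next power of 2).

Standard algorithm: 22^3 = 10648 multiplications
Strassen's algorithm: 7^(log2(32)) = 7^5 = 16807 multiplications
Difference: 10648 - 16807 = -6159 (Strassen uses MORE here due to padding overhead — for small or just-over-power-of-2 n, padding can outweigh the per-level savings)

Standard: 10648 multiplications (22^3). Strassen: 16807 multiplications (7^5, after padding to 32x32). Strassen reduces 8 recursive multiplications to 7 at each level.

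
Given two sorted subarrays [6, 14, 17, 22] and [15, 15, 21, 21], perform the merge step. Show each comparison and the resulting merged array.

Merging process:

Compare 6 vs 15: take 6 from left. Merged: [6]
Compare 14 vs 15: take 14 from left. Merged: [6, 14]
Compare 17 vs 15: take 15 from right. Merged: [6, 14, 15]
Compare 17 vs 15: take 15 from right. Merged: [6, 14, 15, 15]
Compare 17 vs 21: take 17 from left. Merged: [6, 14, 15, 15, 17]
Compare 22 vs 21: take 21 from right. Merged: [6, 14, 15, 15, 17, 21]
Compare 22 vs 21: take 21 from right. Merged: [6, 14, 15, 15, 17, 21, 21]
Append remaining from left: [22]. Merged: [6, 14, 15, 15, 17, 21, 21, 22]

Final merged array: [6, 14, 15, 15, 17, 21, 21, 22]
Total comparisons: 7

The merged array is [6, 14, 15, 15, 17, 21, 21, 22], requiring 7 comparisons. The merge step runs in O(n) time where n is the total number of elements.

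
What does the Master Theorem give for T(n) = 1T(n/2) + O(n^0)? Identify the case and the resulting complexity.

Master Theorem for T(n) = 1T(n/2) + O(n^0):

a = 1, b = 2, c = 0
log_b(a) = log_2(1) = 0.0000

Case 2: c = 0 = log_2(1) = 0.0000
T(n) = O(n^0 log n) = O(log n)

For T(n) = 1T(n/2) + O(n^0): log_2(1) = 0.0000. This is Case 2 of the Master Theorem (c = log_b(a), equal work at all levels), giving O(log n).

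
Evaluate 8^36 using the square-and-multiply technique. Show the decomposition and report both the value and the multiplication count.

Computing 8^36 by squaring (build up from 8^1; each line after the first costs one multiplication):

8^1 = 8
8^2 = (8^1)^2 = 8^2 = 64
8^4 = (8^2)^2 = 64^2 = 4096
8^8 = (8^4)^2 = 4096^2 = 16777216
8^9 = 8 * 8^8 = 8 * 16777216 = 134217728
8^18 = (8^9)^2 = 134217728^2 = 18014398509481984
8^36 = (8^18)^2 = 18014398509481984^2 = 324518553658426726783156020576256

Result: 324518553658426726783156020576256
Multiplications needed: 6 (6 lines after 8^1)

8^36 = 324518553658426726783156020576256. Using exponentiation by squaring, this requires 6 multiplications. The key idea: if the exponent is even, square the half-power; if odd, multiply by the base once.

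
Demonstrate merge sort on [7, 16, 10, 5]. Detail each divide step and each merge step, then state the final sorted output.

Merge sort trace:

Split: [7, 16, 10, 5] -> [7, 16] and [10, 5]
  Split: [7, 16] -> [7] and [16]
  Merge: [7] + [16] -> [7, 16]
  Split: [10, 5] -> [10] and [5]
  Merge: [10] + [5] -> [5, 10]
Merge: [7, 16] + [5, 10] -> [5, 7, 10, 16]

Final sorted array: [5, 7, 10, 16]

The merge sort proceeds by recursively splitting the array and merging sorted halves.
After all merges, the sorted array is [5, 7, 10, 16].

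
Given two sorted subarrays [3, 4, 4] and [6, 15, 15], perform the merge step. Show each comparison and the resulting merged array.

Merging process:

Compare 3 vs 6: take 3 from left. Merged: [3]
Compare 4 vs 6: take 4 from left. Merged: [3, 4]
Compare 4 vs 6: take 4 from left. Merged: [3, 4, 4]
Append remaining from right: [6, 15, 15]. Merged: [3, 4, 4, 6, 15, 15]

Final merged array: [3, 4, 4, 6, 15, 15]
Total comparisons: 3

The merged array is [3, 4, 4, 6, 15, 15], requiring 3 comparisons. The merge step runs in O(n) time where n is the total number of elements.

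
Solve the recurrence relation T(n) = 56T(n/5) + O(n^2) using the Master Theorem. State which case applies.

Master Theorem for T(n) = 56T(n/5) + O(n^2):

a = 56, b = 5, c = 2
log_b(a) = log_5(56) = 2.5011

Case 1: c = 2 < log_5(56) = 2.5011
T(n) = O(n^(log_5 56))

For T(n) = 56T(n/5) + O(n^2): log_5(56) = 2.5011. This is Case 1 of the Master Theorem (c < log_b(a), work dominated by leaves), giving O(n^(log_5 56)).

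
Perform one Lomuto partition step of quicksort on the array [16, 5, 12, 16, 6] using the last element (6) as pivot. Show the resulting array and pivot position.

Lomuto partition with pivot = 6:

Initial array: [16, 5, 12, 16, 6]

arr[0]=16 > 6: no swap
arr[1]=5 <= 6: swap with position 0, array becomes [5, 16, 12, 16, 6]
arr[2]=12 > 6: no swap
arr[3]=16 > 6: no swap

Place pivot at position 1: [5, 6, 12, 16, 16]
Pivot position: 1

After partitioning with pivot 6, the array becomes [5, 6, 12, 16, 16]. The pivot is placed at index 1. All elements to the left of the pivot are <= 6, and all elements to the right are > 6.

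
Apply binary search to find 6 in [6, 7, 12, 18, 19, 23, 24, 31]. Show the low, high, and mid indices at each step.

Binary search for 6 in [6, 7, 12, 18, 19, 23, 24, 31]:

lo=0, hi=7, mid=3, arr[mid]=18 -> 18 > 6, search left half
lo=0, hi=2, mid=1, arr[mid]=7 -> 7 > 6, search left half
lo=0, hi=0, mid=0, arr[mid]=6 -> Found target at index 0!

Binary search finds 6 at index 0 after 3 comparisons. The search repeatedly halves the search space by comparing with the middle element.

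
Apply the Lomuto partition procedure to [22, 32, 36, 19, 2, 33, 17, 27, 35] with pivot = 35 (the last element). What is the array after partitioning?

Lomuto partition with pivot = 35:

Initial array: [22, 32, 36, 19, 2, 33, 17, 27, 35]

arr[0]=22 <= 35: swap with position 0, array becomes [22, 32, 36, 19, 2, 33, 17, 27, 35]
arr[1]=32 <= 35: swap with position 1, array becomes [22, 32, 36, 19, 2, 33, 17, 27, 35]
arr[2]=36 > 35: no swap
arr[3]=19 <= 35: swap with position 2, array becomes [22, 32, 19, 36, 2, 33, 17, 27, 35]
arr[4]=2 <= 35: swap with position 3, array becomes [22, 32, 19, 2, 36, 33, 17, 27, 35]
arr[5]=33 <= 35: swap with position 4, array becomes [22, 32, 19, 2, 33, 36, 17, 27, 35]
arr[6]=17 <= 35: swap with position 5, array becomes [22, 32, 19, 2, 33, 17, 36, 27, 35]
arr[7]=27 <= 35: swap with position 6, array becomes [22, 32, 19, 2, 33, 17, 27, 36, 35]

Place pivot at position 7: [22, 32, 19, 2, 33, 17, 27, 35, 36]
Pivot position: 7

After partitioning with pivot 35, the array becomes [22, 32, 19, 2, 33, 17, 27, 35, 36]. The pivot is placed at index 7. All elements to the left of the pivot are <= 35, and all elements to the right are > 35.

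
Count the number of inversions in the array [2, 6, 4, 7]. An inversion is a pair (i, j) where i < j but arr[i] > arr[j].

Finding inversions in [2, 6, 4, 7]:

(1, 2): arr[1]=6 > arr[2]=4

Total inversions: 1

The array has 1 inversion(s): (1,2). Each pair (i,j) satisfies i < j and arr[i] > arr[j].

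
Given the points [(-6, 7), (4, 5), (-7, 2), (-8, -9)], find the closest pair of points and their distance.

Computing all pairwise distances among 4 points:

d((-6, 7), (4, 5)) = 10.198
d((-6, 7), (-7, 2)) = 5.099 <-- minimum
d((-6, 7), (-8, -9)) = 16.1245
d((4, 5), (-7, 2)) = 11.4018
d((4, 5), (-8, -9)) = 18.4391
d((-7, 2), (-8, -9)) = 11.0454

Closest pair: (-6, 7) and (-7, 2) with distance 5.099

The closest pair is (-6, 7) and (-7, 2) with Euclidean distance 5.099. For 4 points, brute-force pairwise comparison is shown above. For large n, the divide-and-conquer algorithm (sort by x, recurse on halves, check the dividing strip) achieves O(n log n).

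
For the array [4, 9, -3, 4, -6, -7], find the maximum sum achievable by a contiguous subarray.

Using Kadane's algorithm on [4, 9, -3, 4, -6, -7]:

Scanning through the array:
Position 1 (value 9): max_ending_here = 13, max_so_far = 13
Position 2 (value -3): max_ending_here = 10, max_so_far = 13
Position 3 (value 4): max_ending_here = 14, max_so_far = 14
Position 4 (value -6): max_ending_here = 8, max_so_far = 14
Position 5 (value -7): max_ending_here = 1, max_so_far = 14

Maximum subarray: [4, 9, -3, 4]
Maximum sum: 14

The maximum subarray is [4, 9, -3, 4] with sum 14. This subarray runs from index 0 to index 3.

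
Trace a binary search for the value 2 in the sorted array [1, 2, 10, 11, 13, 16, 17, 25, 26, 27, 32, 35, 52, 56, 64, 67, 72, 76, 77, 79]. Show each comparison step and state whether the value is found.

Binary search for 2 in [1, 2, 10, 11, 13, 16, 17, 25, 26, 27, 32, 35, 52, 56, 64, 67, 72, 76, 77, 79]:

lo=0, hi=19, mid=9, arr[mid]=27 -> 27 > 2, search left half
lo=0, hi=8, mid=4, arr[mid]=13 -> 13 > 2, search left half
lo=0, hi=3, mid=1, arr[mid]=2 -> Found target at index 1!

Binary search finds 2 at index 1 after 3 comparisons. The search repeatedly halves the search space by comparing with the middle element.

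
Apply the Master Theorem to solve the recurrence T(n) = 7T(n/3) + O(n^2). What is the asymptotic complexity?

Master Theorem for T(n) = 7T(n/3) + O(n^2):

a = 7, b = 3, c = 2
log_b(a) = log_3(7) = 1.7712

Case 3: c = 2 > log_3(7) = 1.7712
T(n) = O(n^2) = O(n^2)

For T(n) = 7T(n/3) + O(n^2): log_3(7) = 1.7712. This is Case 3 of the Master Theorem (c > log_b(a), work dominated by root), giving O(n^2).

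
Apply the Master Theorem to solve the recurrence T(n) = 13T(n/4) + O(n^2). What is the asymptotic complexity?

Master Theorem for T(n) = 13T(n/4) + O(n^2):

a = 13, b = 4, c = 2
log_b(a) = log_4(13) = 1.8502

Case 3: c = 2 > log_4(13) = 1.8502
T(n) = O(n^2) = O(n^2)

For T(n) = 13T(n/4) + O(n^2): log_4(13) = 1.8502. This is Case 3 of the Master Theorem (c > log_b(a), work dominated by root), giving O(n^2).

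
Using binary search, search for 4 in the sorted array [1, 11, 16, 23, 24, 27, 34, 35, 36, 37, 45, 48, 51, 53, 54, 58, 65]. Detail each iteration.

Binary search for 4 in [1, 11, 16, 23, 24, 27, 34, 35, 36, 37, 45, 48, 51, 53, 54, 58, 65]:

lo=0, hi=16, mid=8, arr[mid]=36 -> 36 > 4, search left half
lo=0, hi=7, mid=3, arr[mid]=23 -> 23 > 4, search left half
lo=0, hi=2, mid=1, arr[mid]=11 -> 11 > 4, search left half
lo=0, hi=0, mid=0, arr[mid]=1 -> 1 < 4, search right half
lo=1 > hi=0, target 4 not found

Binary search determines that 4 is not in the array after 4 comparisons. The search space was exhausted without finding the target.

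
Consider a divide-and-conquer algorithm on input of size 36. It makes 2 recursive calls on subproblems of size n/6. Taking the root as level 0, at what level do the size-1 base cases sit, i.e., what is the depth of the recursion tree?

For divide and conquer with division factor 6:

Problem sizes at each level:
Level 0: 36
Level 1: 6
Level 2: 1

The root is level 0 and the size-1 base case is level 2 (the tree spans levels 0 through 2, i.e. 3 levels counting the root), so the depth is the number of divisions: log_6(36) = 2

The recursion tree depth is log_6(36) = 2. At each level, the problem size is divided by 6, so it takes 2 divisions to reduce to a base case of size 1. The algorithm makes 2 recursive calls at each level.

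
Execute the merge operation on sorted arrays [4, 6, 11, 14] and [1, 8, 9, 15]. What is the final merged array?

Merging process:

Compare 4 vs 1: take 1 from right. Merged: [1]
Compare 4 vs 8: take 4 from left. Merged: [1, 4]
Compare 6 vs 8: take 6 from left. Merged: [1, 4, 6]
Compare 11 vs 8: take 8 from right. Merged: [1, 4, 6, 8]
Compare 11 vs 9: take 9 from right. Merged: [1, 4, 6, 8, 9]
Compare 11 vs 15: take 11 from left. Merged: [1, 4, 6, 8, 9, 11]
Compare 14 vs 15: take 14 from left. Merged: [1, 4, 6, 8, 9, 11, 14]
Append remaining from right: [15]. Merged: [1, 4, 6, 8, 9, 11, 14, 15]

Final merged array: [1, 4, 6, 8, 9, 11, 14, 15]
Total comparisons: 7

The merged array is [1, 4, 6, 8, 9, 11, 14, 15], requiring 7 comparisons. The merge step runs in O(n) time where n is the total number of elements.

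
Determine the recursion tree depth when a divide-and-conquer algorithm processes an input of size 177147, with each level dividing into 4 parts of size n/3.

For divide and conquer with division factor 3:

Problem sizes at each level:
Level 0: 177147
Level 1: 59049
Level 2: 19683
Level 3: 6561
Level 4: 2187
Level 5: 729
Level 6: 243
Level 7: 81
Level 8: 27
Level 9: 9
Level 10: 3
Level 11: 1

The root is level 0 and the size-1 base case is level 11 (the tree spans levels 0 through 11, i.e. 12 levels counting the root), so the depth is the number of divisions: log_3(177147) = 11

The recursion tree depth is log_3(177147) = 11. At each level, the problem size is divided by 3, so it takes 11 divisions to reduce to a base case of size 1. The algorithm makes 4 recursive calls at each level.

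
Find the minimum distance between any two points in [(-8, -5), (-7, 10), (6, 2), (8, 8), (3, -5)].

Computing all pairwise distances among 5 points:

d((-8, -5), (-7, 10)) = 15.0333
d((-8, -5), (6, 2)) = 15.6525
d((-8, -5), (8, 8)) = 20.6155
d((-8, -5), (3, -5)) = 11.0
d((-7, 10), (6, 2)) = 15.2643
d((-7, 10), (8, 8)) = 15.1327
d((-7, 10), (3, -5)) = 18.0278
d((6, 2), (8, 8)) = 6.3246 <-- minimum
d((6, 2), (3, -5)) = 7.6158
d((8, 8), (3, -5)) = 13.9284

Closest pair: (6, 2) and (8, 8) with distance 6.3246

The closest pair is (6, 2) and (8, 8) with Euclidean distance 6.3246. For 5 points, brute-force pairwise comparison is shown above. For large n, the divide-and-conquer algorithm (sort by x, recurse on halves, check the dividing strip) achieves O(n log n).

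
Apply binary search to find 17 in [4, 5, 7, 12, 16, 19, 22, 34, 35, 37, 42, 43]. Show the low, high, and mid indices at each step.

Binary search for 17 in [4, 5, 7, 12, 16, 19, 22, 34, 35, 37, 42, 43]:

lo=0, hi=11, mid=5, arr[mid]=19 -> 19 > 17, search left half
lo=0, hi=4, mid=2, arr[mid]=7 -> 7 < 17, search right half
lo=3, hi=4, mid=3, arr[mid]=12 -> 12 < 17, search right half
lo=4, hi=4, mid=4, arr[mid]=16 -> 16 < 17, search right half
lo=5 > hi=4, target 17 not found

Binary search determines that 17 is not in the array after 4 comparisons. The search space was exhausted without finding the target.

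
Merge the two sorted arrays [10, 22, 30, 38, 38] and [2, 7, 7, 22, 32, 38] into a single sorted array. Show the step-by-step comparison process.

Merging process:

Compare 10 vs 2: take 2 from right. Merged: [2]
Compare 10 vs 7: take 7 from right. Merged: [2, 7]
Compare 10 vs 7: take 7 from right. Merged: [2, 7, 7]
Compare 10 vs 22: take 10 from left. Merged: [2, 7, 7, 10]
Compare 22 vs 22: take 22 from left. Merged: [2, 7, 7, 10, 22]
Compare 30 vs 22: take 22 from right. Merged: [2, 7, 7, 10, 22, 22]
Compare 30 vs 32: take 30 from left. Merged: [2, 7, 7, 10, 22, 22, 30]
Compare 38 vs 32: take 32 from right. Merged: [2, 7, 7, 10, 22, 22, 30, 32]
Compare 38 vs 38: take 38 from left. Merged: [2, 7, 7, 10, 22, 22, 30, 32, 38]
Compare 38 vs 38: take 38 from left. Merged: [2, 7, 7, 10, 22, 22, 30, 32, 38, 38]
Append remaining from right: [38]. Merged: [2, 7, 7, 10, 22, 22, 30, 32, 38, 38, 38]

Final merged array: [2, 7, 7, 10, 22, 22, 30, 32, 38, 38, 38]
Total comparisons: 10

The merged array is [2, 7, 7, 10, 22, 22, 30, 32, 38, 38, 38], requiring 10 comparisons. The merge step runs in O(n) time where n is the total number of elements.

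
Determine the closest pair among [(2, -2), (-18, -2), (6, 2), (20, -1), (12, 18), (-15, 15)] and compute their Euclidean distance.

Computing all pairwise distances among 6 points:

d((2, -2), (-18, -2)) = 20.0
d((2, -2), (6, 2)) = 5.6569 <-- minimum
d((2, -2), (20, -1)) = 18.0278
d((2, -2), (12, 18)) = 22.3607
d((2, -2), (-15, 15)) = 24.0416
d((-18, -2), (6, 2)) = 24.3311
d((-18, -2), (20, -1)) = 38.0132
d((-18, -2), (12, 18)) = 36.0555
d((-18, -2), (-15, 15)) = 17.2627
d((6, 2), (20, -1)) = 14.3178
d((6, 2), (12, 18)) = 17.088
d((6, 2), (-15, 15)) = 24.6982
d((20, -1), (12, 18)) = 20.6155
d((20, -1), (-15, 15)) = 38.4838
d((12, 18), (-15, 15)) = 27.1662

Closest pair: (2, -2) and (6, 2) with distance 5.6569

The closest pair is (2, -2) and (6, 2) with Euclidean distance 5.6569. For 6 points, brute-force pairwise comparison is shown above. For large n, the divide-and-conquer algorithm (sort by x, recurse on halves, check the dividing strip) achieves O(n log n).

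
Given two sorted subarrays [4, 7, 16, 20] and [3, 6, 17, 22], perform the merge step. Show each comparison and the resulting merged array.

Merging process:

Compare 4 vs 3: take 3 from right. Merged: [3]
Compare 4 vs 6: take 4 from left. Merged: [3, 4]
Compare 7 vs 6: take 6 from right. Merged: [3, 4, 6]
Compare 7 vs 17: take 7 from left. Merged: [3, 4, 6, 7]
Compare 16 vs 17: take 16 from left. Merged: [3, 4, 6, 7, 16]
Compare 20 vs 17: take 17 from right. Merged: [3, 4, 6, 7, 16, 17]
Compare 20 vs 22: take 20 from left. Merged: [3, 4, 6, 7, 16, 17, 20]
Append remaining from right: [22]. Merged: [3, 4, 6, 7, 16, 17, 20, 22]

Final merged array: [3, 4, 6, 7, 16, 17, 20, 22]
Total comparisons: 7

The merged array is [3, 4, 6, 7, 16, 17, 20, 22], requiring 7 comparisons. The merge step runs in O(n) time where n is the total number of elements.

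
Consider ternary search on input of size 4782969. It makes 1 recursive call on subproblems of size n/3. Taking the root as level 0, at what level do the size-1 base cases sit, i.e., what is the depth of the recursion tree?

For divide and conquer with division factor 3:

Problem sizes at each level:
Level 0: 4782969
Level 1: 1594323
Level 2: 531441
Level 3: 177147
Level 4: 59049
Level 5: 19683
Level 6: 6561
Level 7: 2187
Level 8: 729
Level 9: 243
Level 10: 81
Level 11: 27
Level 12: 9
Level 13: 3
Level 14: 1

The root is level 0 and the size-1 base case is level 14 (the tree spans levels 0 through 14, i.e. 15 levels counting the root), so the depth is the number of divisions: log_3(4782969) = 14

The recursion tree depth is log_3(4782969) = 14. At each level, the problem size is divided by 3, so it takes 14 divisions to reduce to a base case of size 1. The algorithm makes 1 recursive call at each level.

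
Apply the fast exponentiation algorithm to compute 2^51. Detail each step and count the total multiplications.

Computing 2^51 by squaring (build up from 2^1; each line after the first costs one multiplication):

2^1 = 2
2^2 = (2^1)^2 = 2^2 = 4
2^3 = 2 * 2^2 = 2 * 4 = 8
2^6 = (2^3)^2 = 8^2 = 64
2^12 = (2^6)^2 = 64^2 = 4096
2^24 = (2^12)^2 = 4096^2 = 16777216
2^25 = 2 * 2^24 = 2 * 16777216 = 33554432
2^50 = (2^25)^2 = 33554432^2 = 1125899906842624
2^51 = 2 * 2^50 = 2 * 1125899906842624 = 2251799813685248

Result: 2251799813685248
Multiplications needed: 8 (8 lines after 2^1)

2^51 = 2251799813685248. Using exponentiation by squaring, this requires 8 multiplications. The key idea: if the exponent is even, square the half-power; if odd, multiply by the base once.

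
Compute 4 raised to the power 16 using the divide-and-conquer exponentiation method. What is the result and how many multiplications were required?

Computing 4^16 by squaring (build up from 4^1; each line after the first costs one multiplication):

4^1 = 4
4^2 = (4^1)^2 = 4^2 = 16
4^4 = (4^2)^2 = 16^2 = 256
4^8 = (4^4)^2 = 256^2 = 65536
4^16 = (4^8)^2 = 65536^2 = 4294967296

Result: 4294967296
Multiplications needed: 4 (4 lines after 4^1)

4^16 = 4294967296. Using exponentiation by squaring, this requires 4 multiplications. The key idea: if the exponent is even, square the half-power; if odd, multiply by the base once.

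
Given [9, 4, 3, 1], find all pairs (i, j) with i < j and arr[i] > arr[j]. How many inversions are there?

Finding inversions in [9, 4, 3, 1]:

(0, 1): arr[0]=9 > arr[1]=4
(0, 2): arr[0]=9 > arr[2]=3
(0, 3): arr[0]=9 > arr[3]=1
(1, 2): arr[1]=4 > arr[2]=3
(1, 3): arr[1]=4 > arr[3]=1
(2, 3): arr[2]=3 > arr[3]=1

Total inversions: 6

The array has 6 inversion(s): (0,1), (0,2), (0,3), (1,2), (1,3), (2,3). Each pair (i,j) satisfies i < j and arr[i] > arr[j].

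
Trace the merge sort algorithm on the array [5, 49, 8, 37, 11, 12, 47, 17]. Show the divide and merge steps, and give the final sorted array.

Merge sort trace:

Split: [5, 49, 8, 37, 11, 12, 47, 17] -> [5, 49, 8, 37] and [11, 12, 47, 17]
  Split: [5, 49, 8, 37] -> [5, 49] and [8, 37]
    Split: [5, 49] -> [5] and [49]
    Merge: [5] + [49] -> [5, 49]
    Split: [8, 37] -> [8] and [37]
    Merge: [8] + [37] -> [8, 37]
  Merge: [5, 49] + [8, 37] -> [5, 8, 37, 49]
  Split: [11, 12, 47, 17] -> [11, 12] and [47, 17]
    Split: [11, 12] -> [11] and [12]
    Merge: [11] + [12] -> [11, 12]
    Split: [47, 17] -> [47] and [17]
    Merge: [47] + [17] -> [17, 47]
  Merge: [11, 12] + [17, 47] -> [11, 12, 17, 47]
Merge: [5, 8, 37, 49] + [11, 12, 17, 47] -> [5, 8, 11, 12, 17, 37, 47, 49]

Final sorted array: [5, 8, 11, 12, 17, 37, 47, 49]

The merge sort proceeds by recursively splitting the array and merging sorted halves.
After all merges, the sorted array is [5, 8, 11, 12, 17, 37, 47, 49].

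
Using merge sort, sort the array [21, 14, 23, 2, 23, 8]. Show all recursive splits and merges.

Merge sort trace:

Split: [21, 14, 23, 2, 23, 8] -> [21, 14, 23] and [2, 23, 8]
  Split: [21, 14, 23] -> [21] and [14, 23]
    Split: [14, 23] -> [14] and [23]
    Merge: [14] + [23] -> [14, 23]
  Merge: [21] + [14, 23] -> [14, 21, 23]
  Split: [2, 23, 8] -> [2] and [23, 8]
    Split: [23, 8] -> [23] and [8]
    Merge: [23] + [8] -> [8, 23]
  Merge: [2] + [8, 23] -> [2, 8, 23]
Merge: [14, 21, 23] + [2, 8, 23] -> [2, 8, 14, 21, 23, 23]

Final sorted array: [2, 8, 14, 21, 23, 23]

The merge sort proceeds by recursively splitting the array and merging sorted halves.
After all merges, the sorted array is [2, 8, 14, 21, 23, 23].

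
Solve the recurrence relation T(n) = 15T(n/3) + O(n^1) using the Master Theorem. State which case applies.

Master Theorem for T(n) = 15T(n/3) + O(n^1):

a = 15, b = 3, c = 1
log_b(a) = log_3(15) = 2.4650

Case 1: c = 1 < log_3(15) = 2.4650
T(n) = O(n^(log_3 15))

For T(n) = 15T(n/3) + O(n^1): log_3(15) = 2.4650. This is Case 1 of the Master Theorem (c < log_b(a), work dominated by leaves), giving O(n^(log_3 15)).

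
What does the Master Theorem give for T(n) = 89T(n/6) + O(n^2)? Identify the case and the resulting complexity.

Master Theorem for T(n) = 89T(n/6) + O(n^2):

a = 89, b = 6, c = 2
log_b(a) = log_6(89) = 2.5052

Case 1: c = 2 < log_6(89) = 2.5052
T(n) = O(n^(log_6 89))

For T(n) = 89T(n/6) + O(n^2): log_6(89) = 2.5052. This is Case 1 of the Master Theorem (c < log_b(a), work dominated by leaves), giving O(n^(log_6 89)).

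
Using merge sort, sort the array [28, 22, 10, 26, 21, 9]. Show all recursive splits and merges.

Merge sort trace:

Split: [28, 22, 10, 26, 21, 9] -> [28, 22, 10] and [26, 21, 9]
  Split: [28, 22, 10] -> [28] and [22, 10]
    Split: [22, 10] -> [22] and [10]
    Merge: [22] + [10] -> [10, 22]
  Merge: [28] + [10, 22] -> [10, 22, 28]
  Split: [26, 21, 9] -> [26] and [21, 9]
    Split: [21, 9] -> [21] and [9]
    Merge: [21] + [9] -> [9, 21]
  Merge: [26] + [9, 21] -> [9, 21, 26]
Merge: [10, 22, 28] + [9, 21, 26] -> [9, 10, 21, 22, 26, 28]

Final sorted array: [9, 10, 21, 22, 26, 28]

The merge sort proceeds by recursively splitting the array and merging sorted halves.
After all merges, the sorted array is [9, 10, 21, 22, 26, 28].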